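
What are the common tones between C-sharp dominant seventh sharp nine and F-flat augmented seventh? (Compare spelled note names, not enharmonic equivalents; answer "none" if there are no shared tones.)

none

C-sharp dominant seventh sharp nine = C-sharp, E-sharp, G-sharp, B, D-double-sharp.
F-flat augmented seventh = F-flat, A-flat, C, E-double-flat.
Shared: none.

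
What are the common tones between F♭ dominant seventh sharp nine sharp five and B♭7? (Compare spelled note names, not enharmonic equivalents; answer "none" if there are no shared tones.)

F♭ dominant seventh sharp nine sharp five: F♭ A♭ C E𝄫 G
B♭7: B♭ D F A♭
Common to both → A♭.

A♭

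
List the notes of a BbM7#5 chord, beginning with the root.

Root Bb, quality augmented major seventh:
Root: Bb
Major 3rd (3rd): D
Augmented 5th (5th): F#
Major 7th (7th): A

Bb, D, F#, A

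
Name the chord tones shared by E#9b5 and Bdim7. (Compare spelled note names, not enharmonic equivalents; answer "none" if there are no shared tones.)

B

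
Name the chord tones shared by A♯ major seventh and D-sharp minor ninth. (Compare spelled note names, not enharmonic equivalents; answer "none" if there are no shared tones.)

A♯ major seventh: A-sharp C-double-sharp E-sharp G-double-sharp
D-sharp minor ninth: D-sharp F-sharp A-sharp C-sharp E-sharp
Common to both → A-sharp, E-sharp.

A-sharp – E-sharp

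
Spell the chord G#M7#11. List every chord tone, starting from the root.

G#M7#11: major seventh sharp eleven on G♯.
Root: G♯
Major 3rd (3rd): B♯
Perfect 5th (5th): D♯
Major 7th (7th): F𝄪
Augmented 11th (11th): C𝄪

G♯, B♯, D♯, F𝄪, C𝄪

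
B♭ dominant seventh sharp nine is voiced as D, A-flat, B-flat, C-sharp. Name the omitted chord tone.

The full B♭ dominant seventh sharp nine chord is B-flat, D, F, A-flat, C-sharp.
Comparing with the voicing, the perfect 5th (5th) — F — is absent.

F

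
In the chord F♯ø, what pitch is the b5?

C

F♯ø is built on F#; its 5th is a diminished 5th above the root.
A fifth above F uses the letter C, and the diminished 5th above F# is C.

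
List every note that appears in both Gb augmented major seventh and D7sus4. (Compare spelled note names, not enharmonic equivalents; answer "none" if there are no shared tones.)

D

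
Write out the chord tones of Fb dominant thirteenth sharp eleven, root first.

Fb dominant thirteenth sharp eleven is a dominant thirteenth sharp eleven built on F-flat.
Root: F-flat
Major 3rd (3rd): A-flat
Perfect 5th (5th): C-flat
Minor 7th (7th): E-double-flat
Major 9th (9th): G-flat
Augmented 11th (11th): B-flat
Major 13th (13th): D-flat

F-flat, A-flat, C-flat, E-double-flat, G-flat, B-flat, D-flat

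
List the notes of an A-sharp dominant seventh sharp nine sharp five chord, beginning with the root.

A#, C##, E##, G#, B##

A-sharp dominant seventh sharp nine sharp five: dominant seventh sharp nine sharp five on A#.
Root: A#
Major 3rd (3rd): C##
Augmented 5th (5th): E##
Minor 7th (7th): G#
Augmented 9th (9th): B##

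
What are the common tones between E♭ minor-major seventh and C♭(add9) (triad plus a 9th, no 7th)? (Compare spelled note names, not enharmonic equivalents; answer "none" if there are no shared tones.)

Eb  Gb

E♭ minor-major seventh: Eb Gb Bb D
C♭(add9): Cb Eb Gb Db
Common to both → Eb, Gb.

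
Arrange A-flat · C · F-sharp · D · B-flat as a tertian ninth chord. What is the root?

B-flat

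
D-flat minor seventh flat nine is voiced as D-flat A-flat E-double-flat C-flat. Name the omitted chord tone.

D-flat minor seventh flat nine = D-flat, F-flat, A-flat, C-flat, E-double-flat. The voicing lacks the 3rd (minor 3rd), F-flat.

F-flat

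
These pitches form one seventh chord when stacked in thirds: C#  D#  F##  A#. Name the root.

Arranged so that each adjacent pair is a third by letter name: D# – F## – A# – C#.
The bottom of that stack, D#, is the root (this is D# dominant seventh).

D#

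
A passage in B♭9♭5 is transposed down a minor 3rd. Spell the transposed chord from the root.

G, B, Db, F, A

A minor 3rd down from Bb is G, so the new chord is G dominant ninth flat five.
- root: G
- major 3rd: B
- diminished 5th: Db
- minor 7th: F
- major 9th: A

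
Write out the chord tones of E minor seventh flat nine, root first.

E, G, B, D, F

Root E, quality minor seventh flat nine:
root → E
3rd (minor 3rd) → G
5th (perfect 5th) → B
7th (minor 7th) → D
9th (minor 9th) → F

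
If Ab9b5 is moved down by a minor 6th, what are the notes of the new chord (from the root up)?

C, E, G♭, B♭, D

Transposed root: A♭ → C (minor 6th down). So we spell C dominant ninth flat five:
- root: C
- major 3rd: E
- diminished 5th: G♭
- minor 7th: B♭
- major 9th: D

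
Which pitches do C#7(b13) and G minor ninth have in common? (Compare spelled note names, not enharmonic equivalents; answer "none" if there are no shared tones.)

A

C#7(b13) = C#, E#, G#, B, A.
G minor ninth = G, Bb, D, F, A.
Shared: A.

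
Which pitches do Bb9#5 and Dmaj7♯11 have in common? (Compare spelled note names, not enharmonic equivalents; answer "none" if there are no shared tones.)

D, F#

Bb9#5: Bb D F# Ab C
Dmaj7♯11: D F# A C# G#
Common to both → D, F#.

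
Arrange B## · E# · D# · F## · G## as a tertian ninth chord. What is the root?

E#

Stacking in thirds gives E# – G## – B## – D# – F##, so E# is the root — E# dominant ninth sharp five.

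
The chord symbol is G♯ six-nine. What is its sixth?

E-sharp

Root of G♯ six-nine = G-sharp. The 6th is a major 6th: G-sharp up a major 6th → E-sharp.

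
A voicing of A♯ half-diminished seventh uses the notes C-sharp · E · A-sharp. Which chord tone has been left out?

G-sharp

The full A♯ half-diminished seventh chord is A-sharp, C-sharp, E, G-sharp.
Comparing with the voicing, the minor 7th (7th) — G-sharp — is absent.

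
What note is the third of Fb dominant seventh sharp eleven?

Ab

Root of Fb dominant seventh sharp eleven = Fb. The 3rd is a major 3rd: Fb up a major 3rd → Ab.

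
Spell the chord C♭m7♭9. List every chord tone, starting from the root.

Cb, Ebb, Gb, Bbb, Dbb

C♭m7♭9: minor seventh flat nine on Cb.
Root: Cb
Minor 3rd (3rd): Ebb
Perfect 5th (5th): Gb
Minor 7th (7th): Bbb
Minor 9th (9th): Dbb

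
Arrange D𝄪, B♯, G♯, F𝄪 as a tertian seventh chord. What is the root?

Arranged so that each adjacent pair is a third by letter name: G♯ – B♯ – D𝄪 – F𝄪.
The bottom of that stack, G♯, is the root (this is G♯ augmented major seventh).

G♯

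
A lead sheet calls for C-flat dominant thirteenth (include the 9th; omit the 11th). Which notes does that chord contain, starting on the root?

C-flat, E-flat, G-flat, B-double-flat, D-flat, A-flat

Root C-flat, quality dominant thirteenth:
- root: C-flat
- major 3rd: E-flat
- perfect 5th: G-flat
- minor 7th: B-double-flat
- major 9th: D-flat
- major 13th: A-flat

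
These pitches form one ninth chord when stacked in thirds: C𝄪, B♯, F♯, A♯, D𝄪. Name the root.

B♯

Stacking in thirds gives B♯ – D𝄪 – F♯ – A♯ – C𝄪, so B♯ is the root — B♯ dominant ninth flat five.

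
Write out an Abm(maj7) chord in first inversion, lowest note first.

In root position, Abm(maj7) is Ab–Cb–Eb–G.
First inversion puts the third (Cb) in the bass.

Cb, Eb, G, Ab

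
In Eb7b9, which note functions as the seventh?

Root of Eb7b9 = Eb. The 7th is a minor 7th: Eb up a minor 7th → Db.

Db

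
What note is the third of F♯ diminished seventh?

A

Root of F♯ diminished seventh = F-sharp. The 3rd is a minor 3rd: F-sharp up a minor 3rd → A.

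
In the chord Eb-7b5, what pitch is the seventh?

Eb-7b5 is built on Eb; its 7th is a minor 7th above the root.
A seventh above E uses the letter D, and the minor 7th above Eb is Db.

Db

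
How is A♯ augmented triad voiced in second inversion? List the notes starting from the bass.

E-double-sharp, A-sharp, C-double-sharp

A♯ augmented triad = A-sharp–C-double-sharp–E-double-sharp; second inversion → fifth (E-double-sharp) lowest.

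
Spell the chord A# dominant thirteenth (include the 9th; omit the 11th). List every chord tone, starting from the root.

Root A-sharp, quality dominant thirteenth:
root → A-sharp
3rd (major 3rd) → C-double-sharp
5th (perfect 5th) → E-sharp
7th (minor 7th) → G-sharp
9th (major 9th) → B-sharp
13th (major 13th) → F-double-sharp

A-sharp – C-double-sharp – E-sharp – G-sharp – B-sharp – F-double-sharp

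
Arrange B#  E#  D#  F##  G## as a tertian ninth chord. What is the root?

E#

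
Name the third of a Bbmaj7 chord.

Bbmaj7 is built on Bb; its 3rd is a major 3rd above the root.
A third above B uses the letter D, and the major 3rd above Bb is D.

D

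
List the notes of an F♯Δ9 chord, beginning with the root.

F#, A#, C#, E#, G#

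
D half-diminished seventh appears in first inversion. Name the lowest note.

F

D half-diminished seventh = D–F–Ab–C. First inversion → third in the bass = F.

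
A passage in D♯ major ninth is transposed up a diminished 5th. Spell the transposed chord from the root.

D♯ up a diminished 5th → A. New chord: A major ninth.
A — root
C♯ — major 3rd
E — perfect 5th
G♯ — major 7th
B — major 9th

A – C♯ – E – G♯ – B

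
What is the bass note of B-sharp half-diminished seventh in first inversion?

B-sharp half-diminished seventh = B-sharp–D-sharp–F-sharp–A-sharp. First inversion → third in the bass = D-sharp.

D-sharp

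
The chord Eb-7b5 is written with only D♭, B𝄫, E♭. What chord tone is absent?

G♭

The full Eb-7b5 chord is E♭, G♭, B𝄫, D♭.
Comparing with the voicing, the minor 3rd (3rd) — G♭ — is absent.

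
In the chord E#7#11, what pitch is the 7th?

D#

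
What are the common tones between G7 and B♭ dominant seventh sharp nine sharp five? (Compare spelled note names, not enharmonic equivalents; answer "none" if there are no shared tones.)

D

G7: G B D F
B♭ dominant seventh sharp nine sharp five: Bb D F# Ab C#
Common to both → D.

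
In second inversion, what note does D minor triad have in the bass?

D minor triad in root position is D–F–A.
Second inversion places the fifth in the bass, which is A.

A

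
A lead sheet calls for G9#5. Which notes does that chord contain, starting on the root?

G B D# F A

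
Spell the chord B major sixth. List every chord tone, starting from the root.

B major sixth is a major sixth built on B.
- root: B
- major 3rd: D#
- perfect 5th: F#
- major 6th: G#

B – D# – F# – G#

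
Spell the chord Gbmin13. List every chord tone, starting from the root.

Gbmin13 is a minor thirteenth built on Gb.
Gb — root
Bbb — minor 3rd
Db — perfect 5th
Fb — minor 7th
Ab — major 9th
Cb — perfect 11th
Eb — major 13th

Gb, Bbb, Db, Fb, Ab, Cb, Eb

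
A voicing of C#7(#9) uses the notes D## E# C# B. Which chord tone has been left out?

G#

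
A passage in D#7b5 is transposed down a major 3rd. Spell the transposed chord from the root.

A major 3rd down from D# is B, so the new chord is B dominant seventh flat five.
Root: B
Major 3rd (3rd): D#
Diminished 5th (5th): F
Minor 7th (7th): A

B, D#, F, A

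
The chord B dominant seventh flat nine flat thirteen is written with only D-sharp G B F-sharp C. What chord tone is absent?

The full B dominant seventh flat nine flat thirteen chord is B, D-sharp, F-sharp, A, C, G.
Comparing with the voicing, the minor 7th (7th) — A — is absent.

A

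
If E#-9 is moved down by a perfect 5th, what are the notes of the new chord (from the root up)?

Transposed root: E# → A# (perfect 5th down). So we spell A# minor ninth:
A# — root
C# — minor 3rd
E# — perfect 5th
G# — minor 7th
B# — major 9th

A#  C#  E#  G#  B#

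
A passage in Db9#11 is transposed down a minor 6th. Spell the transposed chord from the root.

F, A, C, E♭, G, B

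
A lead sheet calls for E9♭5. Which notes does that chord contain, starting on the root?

E9♭5 is a dominant ninth flat five built on E.
E — root
G# — major 3rd
Bb — diminished 5th
D — minor 7th
F# — major 9th

E  G#  Bb  D  F#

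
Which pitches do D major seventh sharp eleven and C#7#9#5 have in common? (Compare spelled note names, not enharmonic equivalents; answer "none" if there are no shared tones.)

C#

D major seventh sharp eleven: D F# A C# G#
C#7#9#5: C# E# G## B D##
Common to both → C#.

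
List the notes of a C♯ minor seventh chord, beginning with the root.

C#, E, G#, B

C♯ minor seventh: minor seventh on C#.
- root: C#
- minor 3rd: E
- perfect 5th: G#
- minor 7th: B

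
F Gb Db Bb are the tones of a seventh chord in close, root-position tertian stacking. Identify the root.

Gb

Arranged so that each adjacent pair is a third by letter name: Gb – Bb – Db – F.
The bottom of that stack, Gb, is the root (this is Gb major seventh).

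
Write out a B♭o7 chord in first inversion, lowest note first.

B♭o7 = Bb–Db–Fb–Abb; first inversion → third (Db) lowest.

Db, Fb, Abb, Bb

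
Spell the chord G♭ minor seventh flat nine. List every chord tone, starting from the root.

G-flat, B-double-flat, D-flat, F-flat, A-double-flat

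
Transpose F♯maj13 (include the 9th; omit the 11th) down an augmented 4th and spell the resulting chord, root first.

Transposed root: F# → C (augmented 4th down). So we spell C major thirteenth:
Root: C
Major 3rd (3rd): E
Perfect 5th (5th): G
Major 7th (7th): B
Major 9th (9th): D
Major 13th (13th): A

C  E  G  B  D  A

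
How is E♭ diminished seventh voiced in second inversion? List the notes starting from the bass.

Bbb, Dbb, Eb, Gb

E♭ diminished seventh = Eb–Gb–Bbb–Dbb; second inversion → fifth (Bbb) lowest.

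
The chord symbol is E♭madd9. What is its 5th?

Root of E♭madd9 = Eb. The 5th is a perfect 5th: Eb up a perfect 5th → Bb.

Bb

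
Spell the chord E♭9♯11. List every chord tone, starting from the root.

Eb G Bb Db F A

E♭9♯11 is a dominant ninth sharp eleven built on Eb.
Eb — root
G — major 3rd
Bb — perfect 5th
Db — minor 7th
F — major 9th
A — augmented 11th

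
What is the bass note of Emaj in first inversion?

G#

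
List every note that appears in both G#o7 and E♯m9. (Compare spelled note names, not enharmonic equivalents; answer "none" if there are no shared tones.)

G#o7 = G♯, B, D, F.
E♯m9 = E♯, G♯, B♯, D♯, F𝄪.
Shared: G♯.

G♯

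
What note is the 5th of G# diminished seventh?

D

Root of G# diminished seventh = G-sharp. The 5th is a diminished 5th: G-sharp up a diminished 5th → D.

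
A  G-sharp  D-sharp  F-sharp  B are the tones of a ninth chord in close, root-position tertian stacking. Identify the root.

Stacking in thirds gives G-sharp – B – D-sharp – F-sharp – A, so G-sharp is the root — G-sharp minor seventh flat nine.

G-sharp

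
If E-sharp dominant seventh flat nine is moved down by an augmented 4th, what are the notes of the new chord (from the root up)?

Transposed root: E# → B (augmented 4th down). So we spell B dominant seventh flat nine:
- root: B
- major 3rd: D#
- perfect 5th: F#
- minor 7th: A
- minor 9th: C

B, D#, F#, A, C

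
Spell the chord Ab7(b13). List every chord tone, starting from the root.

Ab  C  Eb  Gb  Fb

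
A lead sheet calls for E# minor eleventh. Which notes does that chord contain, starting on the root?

E-sharp, G-sharp, B-sharp, D-sharp, F-double-sharp, A-sharp

E# minor eleventh: minor eleventh on E-sharp.
root → E-sharp
3rd (minor 3rd) → G-sharp
5th (perfect 5th) → B-sharp
7th (minor 7th) → D-sharp
9th (major 9th) → F-double-sharp
11th (perfect 11th) → A-sharp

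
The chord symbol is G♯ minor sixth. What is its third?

B

Root of G♯ minor sixth = G-sharp. The 3rd is a minor 3rd: G-sharp up a minor 3rd → B.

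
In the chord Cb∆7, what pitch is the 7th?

Bb

Root of Cb∆7 = Cb. The 7th is a major 7th: Cb up a major 7th → Bb.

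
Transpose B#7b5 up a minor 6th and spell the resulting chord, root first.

G# B# D F#

B# up a minor 6th → G#. New chord: G# dominant seventh flat five.
- root: G#
- major 3rd: B#
- diminished 5th: D
- minor 7th: F#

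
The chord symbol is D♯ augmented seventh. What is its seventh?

C#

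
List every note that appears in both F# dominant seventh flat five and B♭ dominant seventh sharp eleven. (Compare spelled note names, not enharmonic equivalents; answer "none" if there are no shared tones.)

F# dominant seventh flat five = F-sharp, A-sharp, C, E.
B♭ dominant seventh sharp eleven = B-flat, D, F, A-flat, E.
Shared: E.

E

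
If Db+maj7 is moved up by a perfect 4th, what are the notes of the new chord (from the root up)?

Gb Bb D F

A perfect 4th up from Db is Gb, so the new chord is Gb augmented major seventh.
Gb — root
Bb — major 3rd
D — augmented 5th
F — major 7th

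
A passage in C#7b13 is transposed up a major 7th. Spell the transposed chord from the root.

A major 7th up from C# is B#, so the new chord is B# dominant seventh flat thirteen.
Root: B#
Major 3rd (3rd): D##
Perfect 5th (5th): F##
Minor 7th (7th): A#
Minor 13th (13th): G#

B# D## F## A# G#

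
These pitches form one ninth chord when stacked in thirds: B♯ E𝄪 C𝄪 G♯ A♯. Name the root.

A♯

Stacking in thirds gives A♯ – C𝄪 – E𝄪 – G♯ – B♯, so A♯ is the root — A♯ dominant ninth sharp five.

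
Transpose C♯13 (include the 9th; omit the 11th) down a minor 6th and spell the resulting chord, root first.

Transposed root: C# → E# (minor 6th down). So we spell E# dominant thirteenth:
E# — root
G## — major 3rd
B# — perfect 5th
D# — minor 7th
F## — major 9th
C## — major 13th

E# – G## – B# – D# – F## – C##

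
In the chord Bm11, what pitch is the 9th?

C#

Root of Bm11 = B. The 9th is a major 9th: B up a major 9th → C#.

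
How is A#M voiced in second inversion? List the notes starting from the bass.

E#, A#, C##

In root position, A#M is A#–C##–E#.
Second inversion puts the fifth (E#) in the bass.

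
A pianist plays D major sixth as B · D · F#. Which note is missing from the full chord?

A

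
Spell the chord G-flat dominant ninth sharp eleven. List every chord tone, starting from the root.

Root G-flat, quality dominant ninth sharp eleven:
root → G-flat
3rd (major 3rd) → B-flat
5th (perfect 5th) → D-flat
7th (minor 7th) → F-flat
9th (major 9th) → A-flat
11th (augmented 11th) → C

G-flat – B-flat – D-flat – F-flat – A-flat – C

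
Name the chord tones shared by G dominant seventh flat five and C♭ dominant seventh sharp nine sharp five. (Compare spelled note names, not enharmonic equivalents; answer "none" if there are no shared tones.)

G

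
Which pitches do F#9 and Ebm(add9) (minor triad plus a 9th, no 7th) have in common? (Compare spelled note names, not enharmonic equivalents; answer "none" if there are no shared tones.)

F#9 = F♯, A♯, C♯, E, G♯.
Ebm(add9) = E♭, G♭, B♭, F.
Shared: none.

none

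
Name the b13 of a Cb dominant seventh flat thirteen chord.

A-double-flat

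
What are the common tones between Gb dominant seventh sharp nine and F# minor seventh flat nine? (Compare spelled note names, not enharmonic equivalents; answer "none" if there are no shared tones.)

A

Gb dominant seventh sharp nine: G-flat B-flat D-flat F-flat A
F# minor seventh flat nine: F-sharp A C-sharp E G
Common to both → A.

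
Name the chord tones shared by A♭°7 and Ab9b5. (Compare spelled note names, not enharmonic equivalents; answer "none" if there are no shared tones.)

Ab – Ebb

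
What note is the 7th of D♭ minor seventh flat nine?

C-flat

D♭ minor seventh flat nine is built on D-flat; its 7th is a minor 7th above the root.
A seventh above D uses the letter C, and the minor 7th above D-flat is C-flat.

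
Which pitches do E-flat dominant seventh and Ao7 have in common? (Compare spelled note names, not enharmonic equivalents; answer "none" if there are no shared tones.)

Eb

E-flat dominant seventh: Eb G Bb Db
Ao7: A C Eb Gb
Common to both → Eb.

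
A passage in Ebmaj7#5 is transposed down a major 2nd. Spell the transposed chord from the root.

Db – F – A – C

Transposed root: Eb → Db (major 2nd down). So we spell Db augmented major seventh:
Root: Db
Major 3rd (3rd): F
Augmented 5th (5th): A
Major 7th (7th): C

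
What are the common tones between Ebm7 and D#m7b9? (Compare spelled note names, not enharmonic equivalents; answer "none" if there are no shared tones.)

none

Ebm7 = E♭, G♭, B♭, D♭.
D#m7b9 = D♯, F♯, A♯, C♯, E.
Shared: none.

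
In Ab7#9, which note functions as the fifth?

Eb

Ab7#9 is built on Ab; its 5th is a perfect 5th above the root.
A fifth above A uses the letter E, and the perfect 5th above Ab is Eb.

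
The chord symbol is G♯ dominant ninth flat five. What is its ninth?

Root of G♯ dominant ninth flat five = G#. The 9th is a major 9th: G# up a major 9th → A#.

A#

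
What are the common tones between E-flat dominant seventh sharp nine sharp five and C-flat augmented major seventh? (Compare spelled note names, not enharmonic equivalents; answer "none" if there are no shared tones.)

E-flat – G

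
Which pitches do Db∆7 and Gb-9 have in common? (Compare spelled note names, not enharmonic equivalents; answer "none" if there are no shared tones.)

Db∆7 = Db, F, Ab, C.
Gb-9 = Gb, Bbb, Db, Fb, Ab.
Shared: Db, Ab.

Db – Ab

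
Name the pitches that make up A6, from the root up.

A6 is a major sixth built on A.
root → A
3rd (major 3rd) → C#
5th (perfect 5th) → E
6th (major 6th) → F#

A – C# – E – F#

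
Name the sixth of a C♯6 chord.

A#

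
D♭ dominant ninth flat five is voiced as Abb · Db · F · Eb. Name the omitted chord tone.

Cb

D♭ dominant ninth flat five = Db, F, Abb, Cb, Eb. The voicing lacks the 7th (minor 7th), Cb.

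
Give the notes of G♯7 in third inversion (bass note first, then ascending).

F♯  G♯  B♯  D♯

In root position, G♯7 is G♯–B♯–D♯–F♯.
Third inversion puts the seventh (F♯) in the bass.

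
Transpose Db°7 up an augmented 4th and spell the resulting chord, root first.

G – Bb – Db – Fb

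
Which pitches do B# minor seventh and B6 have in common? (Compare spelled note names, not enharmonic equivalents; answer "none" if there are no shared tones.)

B# minor seventh: B# D# F## A#
B6: B D# F# G#
Common to both → D#.

D#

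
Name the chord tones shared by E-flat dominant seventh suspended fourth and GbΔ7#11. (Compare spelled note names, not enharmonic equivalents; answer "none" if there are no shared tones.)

Bb Db

E-flat dominant seventh suspended fourth = Eb, Ab, Bb, Db.
GbΔ7#11 = Gb, Bb, Db, F, C.
Shared: Bb, Db.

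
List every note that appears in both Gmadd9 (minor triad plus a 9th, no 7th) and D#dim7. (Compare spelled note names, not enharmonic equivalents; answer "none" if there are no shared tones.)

Gmadd9 = G, B♭, D, A.
D#dim7 = D♯, F♯, A, C.
Shared: A.

A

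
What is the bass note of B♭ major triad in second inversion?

B♭ major triad = Bb–D–F. Second inversion → fifth in the bass = F.

F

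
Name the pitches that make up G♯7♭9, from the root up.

G#, B#, D#, F#, A

G♯7♭9 is a dominant seventh flat nine built on G#.
- root: G#
- major 3rd: B#
- perfect 5th: D#
- minor 7th: F#
- minor 9th: A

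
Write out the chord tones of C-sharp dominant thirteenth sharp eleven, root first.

C-sharp E-sharp G-sharp B D-sharp F-double-sharp A-sharp

Root C-sharp, quality dominant thirteenth sharp eleven:
root → C-sharp
3rd (major 3rd) → E-sharp
5th (perfect 5th) → G-sharp
7th (minor 7th) → B
9th (major 9th) → D-sharp
11th (augmented 11th) → F-double-sharp
13th (major 13th) → A-sharp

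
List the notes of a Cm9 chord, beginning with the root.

Root C, quality minor ninth:
Root: C
Minor 3rd (3rd): Eb
Perfect 5th (5th): G
Minor 7th (7th): Bb
Major 9th (9th): D

C Eb G Bb D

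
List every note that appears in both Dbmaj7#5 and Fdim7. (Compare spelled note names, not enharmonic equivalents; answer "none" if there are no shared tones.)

Dbmaj7#5 = Db, F, A, C.
Fdim7 = F, Ab, Cb, Ebb.
Shared: F.

F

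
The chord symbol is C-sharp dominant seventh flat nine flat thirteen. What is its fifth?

G#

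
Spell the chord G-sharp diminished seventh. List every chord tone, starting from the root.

G-sharp diminished seventh is a diminished seventh built on G♯.
- root: G♯
- minor 3rd: B
- diminished 5th: D
- diminished 7th: F

G♯ – B – D – F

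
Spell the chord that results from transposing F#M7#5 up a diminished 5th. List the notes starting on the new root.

A diminished 5th up from F# is C, so the new chord is C augmented major seventh.
Root: C
Major 3rd (3rd): E
Augmented 5th (5th): G#
Major 7th (7th): B

C, E, G#, B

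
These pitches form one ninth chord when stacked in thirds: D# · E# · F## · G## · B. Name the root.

Arranged so that each adjacent pair is a third by letter name: E# – G## – B – D# – F##.
The bottom of that stack, E#, is the root (this is E# dominant ninth flat five).

E#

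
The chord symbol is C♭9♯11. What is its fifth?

Gb

C♭9♯11 is built on Cb; its 5th is a perfect 5th above the root.
A fifth above C uses the letter G, and the perfect 5th above Cb is Gb.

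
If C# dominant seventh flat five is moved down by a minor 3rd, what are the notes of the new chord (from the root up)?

A# C## E G#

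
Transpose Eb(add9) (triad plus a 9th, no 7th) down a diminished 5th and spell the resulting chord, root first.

A – C# – E – B

Eb down a diminished 5th → A. New chord: A added-ninth.
A — root
C# — major 3rd
E — perfect 5th
B — major 9th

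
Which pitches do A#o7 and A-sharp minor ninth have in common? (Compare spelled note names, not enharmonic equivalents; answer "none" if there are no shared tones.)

A#o7 = A#, C#, E, G.
A-sharp minor ninth = A#, C#, E#, G#, B#.
Shared: A#, C#.

A# – C#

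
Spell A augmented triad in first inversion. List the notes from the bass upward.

C♯, E♯, A

In root position, A augmented triad is A–C♯–E♯.
First inversion puts the third (C♯) in the bass.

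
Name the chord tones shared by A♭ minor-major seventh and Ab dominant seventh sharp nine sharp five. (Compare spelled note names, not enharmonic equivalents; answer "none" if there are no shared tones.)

A♭ minor-major seventh = A-flat, C-flat, E-flat, G.
Ab dominant seventh sharp nine sharp five = A-flat, C, E, G-flat, B.
Shared: A-flat.

A-flat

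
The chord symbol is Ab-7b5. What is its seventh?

Gb

Ab-7b5 is built on Ab; its 7th is a minor 7th above the root.
A seventh above A uses the letter G, and the minor 7th above Ab is Gb.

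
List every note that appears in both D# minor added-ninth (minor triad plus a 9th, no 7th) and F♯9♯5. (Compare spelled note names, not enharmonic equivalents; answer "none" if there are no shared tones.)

D# minor added-ninth: D# F# A# E#
F♯9♯5: F# A# C## E G#
Common to both → F#, A#.

F#  A#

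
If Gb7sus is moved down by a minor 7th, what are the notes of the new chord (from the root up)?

Ab – Db – Eb – Gb

Gb down a minor 7th → Ab. New chord: Ab dominant seventh suspended fourth.
Ab — root
Db — perfect 4th
Eb — perfect 5th
Gb — minor 7th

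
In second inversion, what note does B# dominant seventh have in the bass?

B# dominant seventh in root position is B♯–D𝄪–F𝄪–A♯.
Second inversion places the fifth in the bass, which is F𝄪.

F𝄪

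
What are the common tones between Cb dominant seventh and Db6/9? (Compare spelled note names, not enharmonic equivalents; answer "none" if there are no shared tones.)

Cb dominant seventh = Cb, Eb, Gb, Bbb.
Db6/9 = Db, F, Ab, Bb, Eb.
Shared: Eb.

Eb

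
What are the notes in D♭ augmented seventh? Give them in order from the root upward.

Root Db, quality augmented seventh:
Root: Db
Major 3rd (3rd): F
Augmented 5th (5th): A
Minor 7th (7th): Cb

Db, F, A, Cb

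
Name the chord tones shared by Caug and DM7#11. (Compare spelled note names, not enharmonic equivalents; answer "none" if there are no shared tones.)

Caug: C E G♯
DM7#11: D F♯ A C♯ G♯
Common to both → G♯.

G♯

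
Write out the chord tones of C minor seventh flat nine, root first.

C, Eb, G, Bb, Db

Root C, quality minor seventh flat nine:
root → C
3rd (minor 3rd) → Eb
5th (perfect 5th) → G
7th (minor 7th) → Bb
9th (minor 9th) → Db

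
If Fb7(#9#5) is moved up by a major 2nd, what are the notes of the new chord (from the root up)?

G♭ – B♭ – D – F♭ – A

Transposed root: F♭ → G♭ (major 2nd up). So we spell G♭ dominant seventh sharp nine sharp five:
Root: G♭
Major 3rd (3rd): B♭
Augmented 5th (5th): D
Minor 7th (7th): F♭
Augmented 9th (9th): A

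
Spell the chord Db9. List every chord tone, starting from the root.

D♭, F, A♭, C♭, E♭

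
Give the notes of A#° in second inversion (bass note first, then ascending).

E, A#, C#

In root position, A#° is A#–C#–E.
Second inversion puts the fifth (E) in the bass.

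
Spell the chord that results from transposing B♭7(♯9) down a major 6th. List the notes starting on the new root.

Db, F, Ab, Cb, E

A major 6th down from Bb is Db, so the new chord is Db dominant seventh sharp nine.
- root: Db
- major 3rd: F
- perfect 5th: Ab
- minor 7th: Cb
- augmented 9th: E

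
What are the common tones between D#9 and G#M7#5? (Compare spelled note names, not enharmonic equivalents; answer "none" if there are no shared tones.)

F##

D#9 = D#, F##, A#, C#, E#.
G#M7#5 = G#, B#, D##, F##.
Shared: F##.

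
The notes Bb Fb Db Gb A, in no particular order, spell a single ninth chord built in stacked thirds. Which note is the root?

Gb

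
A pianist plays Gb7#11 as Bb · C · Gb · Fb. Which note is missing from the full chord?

Db

Gb7#11 = Gb, Bb, Db, Fb, C. The voicing lacks the 5th (perfect 5th), Db.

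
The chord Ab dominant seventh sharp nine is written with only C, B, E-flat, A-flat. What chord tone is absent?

G-flat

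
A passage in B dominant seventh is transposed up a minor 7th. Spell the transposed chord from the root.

A – C♯ – E – G

A minor 7th up from B is A, so the new chord is A dominant seventh.
- root: A
- major 3rd: C♯
- perfect 5th: E
- minor 7th: G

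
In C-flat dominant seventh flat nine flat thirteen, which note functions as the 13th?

C-flat dominant seventh flat nine flat thirteen is built on Cb; its 13th is a minor 13th above the root.
A sixth above C uses the letter A, and the minor 13th above Cb is Abb.

Abb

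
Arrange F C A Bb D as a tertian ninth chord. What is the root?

Bb

Arranged so that each adjacent pair is a third by letter name: Bb – D – F – A – C.
The bottom of that stack, Bb, is the root (this is Bb major ninth).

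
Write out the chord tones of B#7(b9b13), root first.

B# D## F## A# C# G#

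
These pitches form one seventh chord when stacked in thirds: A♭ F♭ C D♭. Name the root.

Stacking in thirds gives D♭ – F♭ – A♭ – C, so D♭ is the root — D♭ minor-major seventh.

D♭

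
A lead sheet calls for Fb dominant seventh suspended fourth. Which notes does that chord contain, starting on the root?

Fb – Bbb – Cb – Ebb

Root Fb, quality dominant seventh suspended fourth:
root → Fb
4th (perfect 4th) → Bbb
5th (perfect 5th) → Cb
7th (minor 7th) → Ebb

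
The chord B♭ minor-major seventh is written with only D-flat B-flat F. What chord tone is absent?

The full B♭ minor-major seventh chord is B-flat, D-flat, F, A.
Comparing with the voicing, the major 7th (7th) — A — is absent.

A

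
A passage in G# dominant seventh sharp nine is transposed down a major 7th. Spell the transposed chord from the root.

Transposed root: G# → A (major 7th down). So we spell A dominant seventh sharp nine:
A — root
C# — major 3rd
E — perfect 5th
G — minor 7th
B# — augmented 9th

A – C# – E – G – B#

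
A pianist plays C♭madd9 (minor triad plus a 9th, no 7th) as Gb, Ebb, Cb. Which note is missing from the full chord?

Db

C♭madd9 = Cb, Ebb, Gb, Db. The voicing lacks the 9th (major 9th), Db.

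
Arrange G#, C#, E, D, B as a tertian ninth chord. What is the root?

C#

Arranged so that each adjacent pair is a third by letter name: C# – E – G# – B – D.
The bottom of that stack, C#, is the root (this is C# minor seventh flat nine).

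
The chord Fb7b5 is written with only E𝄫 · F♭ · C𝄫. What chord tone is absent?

Fb7b5 = F♭, A♭, C𝄫, E𝄫. The voicing lacks the 3rd (major 3rd), A♭.

A♭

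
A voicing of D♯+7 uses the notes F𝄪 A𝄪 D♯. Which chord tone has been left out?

D♯+7 = D♯, F𝄪, A𝄪, C♯. The voicing lacks the 7th (minor 7th), C♯.

C♯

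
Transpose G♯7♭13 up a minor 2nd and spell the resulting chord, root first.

A minor 2nd up from G# is A, so the new chord is A dominant seventh flat thirteen.
- root: A
- major 3rd: C#
- perfect 5th: E
- minor 7th: G
- minor 13th: F

A  C#  E  G  F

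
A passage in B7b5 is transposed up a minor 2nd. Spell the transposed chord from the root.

C, E, G♭, B♭

B up a minor 2nd → C. New chord: C dominant seventh flat five.
Root: C
Major 3rd (3rd): E
Diminished 5th (5th): G♭
Minor 7th (7th): B♭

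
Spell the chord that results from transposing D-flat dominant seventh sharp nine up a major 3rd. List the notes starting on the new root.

D-flat up a major 3rd → F. New chord: F dominant seventh sharp nine.
Root: F
Major 3rd (3rd): A
Perfect 5th (5th): C
Minor 7th (7th): E-flat
Augmented 9th (9th): G-sharp

F – A – C – E-flat – G-sharp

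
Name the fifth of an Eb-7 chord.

Bb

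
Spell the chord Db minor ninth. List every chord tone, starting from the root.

D-flat, F-flat, A-flat, C-flat, E-flat

Db minor ninth is a minor ninth built on D-flat.
D-flat — root
F-flat — minor 3rd
A-flat — perfect 5th
C-flat — minor 7th
E-flat — major 9th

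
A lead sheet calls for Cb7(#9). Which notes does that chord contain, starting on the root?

Cb, Eb, Gb, Bbb, D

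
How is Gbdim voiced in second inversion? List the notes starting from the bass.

Dbb – Gb – Bbb

Gbdim = Gb–Bbb–Dbb; second inversion → fifth (Dbb) lowest.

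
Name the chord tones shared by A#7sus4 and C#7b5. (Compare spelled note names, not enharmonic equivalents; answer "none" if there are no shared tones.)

E#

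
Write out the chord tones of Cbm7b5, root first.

Cb – Ebb – Gbb – Bbb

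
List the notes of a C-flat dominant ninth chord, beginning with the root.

C-flat dominant ninth is a dominant ninth built on C-flat.
root → C-flat
3rd (major 3rd) → E-flat
5th (perfect 5th) → G-flat
7th (minor 7th) → B-double-flat
9th (major 9th) → D-flat

C-flat – E-flat – G-flat – B-double-flat – D-flat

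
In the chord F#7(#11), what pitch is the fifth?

F#7(#11) is built on F#; its 5th is a perfect 5th above the root.
A fifth above F uses the letter C, and the perfect 5th above F# is C#.

C#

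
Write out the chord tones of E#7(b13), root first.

Root E#, quality dominant seventh flat thirteen:
E# — root
G## — major 3rd
B# — perfect 5th
D# — minor 7th
C# — minor 13th

E# G## B# D# C#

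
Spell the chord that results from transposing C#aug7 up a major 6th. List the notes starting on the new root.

A major 6th up from C# is A#, so the new chord is A# augmented seventh.
Root: A#
Major 3rd (3rd): C##
Augmented 5th (5th): E##
Minor 7th (7th): G#

A# – C## – E## – G#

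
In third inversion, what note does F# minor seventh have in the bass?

E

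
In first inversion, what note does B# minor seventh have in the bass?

D#

B# minor seventh in root position is B#–D#–F##–A#.
First inversion places the third in the bass, which is D#.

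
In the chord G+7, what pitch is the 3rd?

G+7 is built on G; its 3rd is a major 3rd above the root.
A third above G uses the letter B, and the major 3rd above G is B.

B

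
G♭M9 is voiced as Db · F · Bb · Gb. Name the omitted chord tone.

Ab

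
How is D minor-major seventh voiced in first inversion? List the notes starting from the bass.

F A C-sharp D

D minor-major seventh = D–F–A–C-sharp; first inversion → third (F) lowest.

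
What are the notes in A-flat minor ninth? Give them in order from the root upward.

Root Ab, quality minor ninth:
Root: Ab
Minor 3rd (3rd): Cb
Perfect 5th (5th): Eb
Minor 7th (7th): Gb
Major 9th (9th): Bb

Ab  Cb  Eb  Gb  Bb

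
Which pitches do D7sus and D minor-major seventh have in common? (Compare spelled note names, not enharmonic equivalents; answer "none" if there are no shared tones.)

D, A

D7sus = D, G, A, C.
D minor-major seventh = D, F, A, C#.
Shared: D, A.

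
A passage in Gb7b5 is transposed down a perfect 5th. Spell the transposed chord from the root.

C♭, E♭, G𝄫, B𝄫

A perfect 5th down from G♭ is C♭, so the new chord is C♭ dominant seventh flat five.
- root: C♭
- major 3rd: E♭
- diminished 5th: G𝄫
- minor 7th: B𝄫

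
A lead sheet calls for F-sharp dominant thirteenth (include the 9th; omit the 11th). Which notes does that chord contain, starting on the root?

F-sharp dominant thirteenth: dominant thirteenth on F#.
Root: F#
Major 3rd (3rd): A#
Perfect 5th (5th): C#
Minor 7th (7th): E
Major 9th (9th): G#
Major 13th (13th): D#

F#, A#, C#, E, G#, D#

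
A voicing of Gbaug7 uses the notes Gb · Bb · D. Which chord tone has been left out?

The full Gbaug7 chord is Gb, Bb, D, Fb.
Comparing with the voicing, the minor 7th (7th) — Fb — is absent.

Fb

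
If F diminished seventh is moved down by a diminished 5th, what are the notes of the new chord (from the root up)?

A diminished 5th down from F is B, so the new chord is B diminished seventh.
B — root
D — minor 3rd
F — diminished 5th
Ab — diminished 7th

B, D, F, Ab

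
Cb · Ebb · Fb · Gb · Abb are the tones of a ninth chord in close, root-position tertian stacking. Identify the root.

Fb

Stacking in thirds gives Fb – Abb – Cb – Ebb – Gb, so Fb is the root — Fb minor ninth.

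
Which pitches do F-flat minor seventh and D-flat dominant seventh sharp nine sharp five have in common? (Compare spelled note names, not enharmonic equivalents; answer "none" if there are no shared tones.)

C-flat

F-flat minor seventh = F-flat, A-double-flat, C-flat, E-double-flat.
D-flat dominant seventh sharp nine sharp five = D-flat, F, A, C-flat, E.
Shared: C-flat.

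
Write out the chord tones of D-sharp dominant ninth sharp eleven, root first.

D-sharp dominant ninth sharp eleven: dominant ninth sharp eleven on D-sharp.
D-sharp — root
F-double-sharp — major 3rd
A-sharp — perfect 5th
C-sharp — minor 7th
E-sharp — major 9th
G-double-sharp — augmented 11th

D-sharp  F-double-sharp  A-sharp  C-sharp  E-sharp  G-double-sharp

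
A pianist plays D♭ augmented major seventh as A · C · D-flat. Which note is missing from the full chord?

The full D♭ augmented major seventh chord is D-flat, F, A, C.
Comparing with the voicing, the major 3rd (3rd) — F — is absent.

F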